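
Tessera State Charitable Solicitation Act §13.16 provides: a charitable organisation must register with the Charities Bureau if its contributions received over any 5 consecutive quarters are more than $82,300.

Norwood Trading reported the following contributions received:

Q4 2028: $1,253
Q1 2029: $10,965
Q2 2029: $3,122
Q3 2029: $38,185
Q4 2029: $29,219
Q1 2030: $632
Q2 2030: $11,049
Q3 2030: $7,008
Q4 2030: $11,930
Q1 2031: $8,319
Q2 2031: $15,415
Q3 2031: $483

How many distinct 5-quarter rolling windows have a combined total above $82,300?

Q4 2028–Q4 2029: $1,253 + $10,965 + $3,122 + $38,185 + $29,219 = $82,744 (over)
Q1 2029–Q1 2030: $10,965 + $3,122 + $38,185 + $29,219 + $632 = $82,123 (under)
Q2 2029–Q2 2030: $3,122 + $38,185 + $29,219 + $632 + $11,049 = $82,207 (under)
Q3 2029–Q3 2030: $38,185 + $29,219 + $632 + $11,049 + $7,008 = $86,093 (over)
Q4 2029–Q4 2030: $29,219 + $632 + $11,049 + $7,008 + $11,930 = $59,838 (under)
Q1 2030–Q1 2031: $632 + $11,049 + $7,008 + $11,930 + $8,319 = $38,938 (under)
Q2 2030–Q2 2031: $11,049 + $7,008 + $11,930 + $8,319 + $15,415 = $53,721 (under)
Q3 2030–Q3 2031: $7,008 + $11,930 + $8,319 + $15,415 + $483 = $43,155 (under)
2 windows exceed the threshold.

2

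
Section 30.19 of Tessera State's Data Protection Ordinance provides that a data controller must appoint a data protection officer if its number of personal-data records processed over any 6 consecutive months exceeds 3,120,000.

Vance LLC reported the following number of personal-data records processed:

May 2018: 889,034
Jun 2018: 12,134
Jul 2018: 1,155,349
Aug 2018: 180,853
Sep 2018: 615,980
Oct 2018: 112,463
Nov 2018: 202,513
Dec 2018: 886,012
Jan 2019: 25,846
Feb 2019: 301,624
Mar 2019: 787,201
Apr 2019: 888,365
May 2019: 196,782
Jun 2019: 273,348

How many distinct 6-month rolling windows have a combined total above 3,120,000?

May 2018–Oct 2018: 889,034 + 12,134 + 1,155,349 + 180,853 + 615,980 + 112,463 = 2,965,813 (under)
Jun 2018–Nov 2018: 12,134 + 1,155,349 + 180,853 + 615,980 + 112,463 + 202,513 = 2,279,292 (under)
Jul 2018–Dec 2018: 1,155,349 + 180,853 + 615,980 + 112,463 + 202,513 + 886,012 = 3,153,170 (over)
Aug 2018–Jan 2019: 180,853 + 615,980 + 112,463 + 202,513 + 886,012 + 25,846 = 2,023,667 (under)
Sep 2018–Feb 2019: 615,980 + 112,463 + 202,513 + 886,012 + 25,846 + 301,624 = 2,144,438 (under)
Oct 2018–Mar 2019: 112,463 + 202,513 + 886,012 + 25,846 + 301,624 + 787,201 = 2,315,659 (under)
Nov 2018–Apr 2019: 202,513 + 886,012 + 25,846 + 301,624 + 787,201 + 888,365 = 3,091,561 (under)
Dec 2018–May 2019: 886,012 + 25,846 + 301,624 + 787,201 + 888,365 + 196,782 = 3,085,830 (under)
Jan 2019–Jun 2019: 25,846 + 301,624 + 787,201 + 888,365 + 196,782 + 273,348 = 2,473,166 (under)
1 window exceeds the threshold.

1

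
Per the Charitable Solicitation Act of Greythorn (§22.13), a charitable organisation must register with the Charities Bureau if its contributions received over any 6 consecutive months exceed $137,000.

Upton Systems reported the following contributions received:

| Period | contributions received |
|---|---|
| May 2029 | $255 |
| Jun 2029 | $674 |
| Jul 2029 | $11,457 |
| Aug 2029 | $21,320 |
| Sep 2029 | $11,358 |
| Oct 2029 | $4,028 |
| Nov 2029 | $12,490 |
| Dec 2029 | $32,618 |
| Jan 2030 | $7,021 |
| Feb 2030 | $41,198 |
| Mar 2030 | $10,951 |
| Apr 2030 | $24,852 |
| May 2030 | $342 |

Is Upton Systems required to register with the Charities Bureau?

No

May 2029–Oct 2029: $255 + $674 + $11,457 + $21,320 + $11,358 + $4,028 = $49,092 (under)
Jun 2029–Nov 2029: $674 + $11,457 + $21,320 + $11,358 + $4,028 + $12,490 = $61,327 (under)
Jul 2029–Dec 2029: $11,457 + $21,320 + $11,358 + $4,028 + $12,490 + $32,618 = $93,271 (under)
Aug 2029–Jan 2030: $21,320 + $11,358 + $4,028 + $12,490 + $32,618 + $7,021 = $88,835 (under)
Sep 2029–Feb 2030: $11,358 + $4,028 + $12,490 + $32,618 + $7,021 + $41,198 = $108,713 (under)
Oct 2029–Mar 2030: $4,028 + $12,490 + $32,618 + $7,021 + $41,198 + $10,951 = $108,306 (under)
Nov 2029–Apr 2030: $12,490 + $32,618 + $7,021 + $41,198 + $10,951 + $24,852 = $129,130 (under)
Dec 2029–May 2030: $32,618 + $7,021 + $41,198 + $10,951 + $24,852 + $342 = $116,982 (under)
No window exceeds $137,000.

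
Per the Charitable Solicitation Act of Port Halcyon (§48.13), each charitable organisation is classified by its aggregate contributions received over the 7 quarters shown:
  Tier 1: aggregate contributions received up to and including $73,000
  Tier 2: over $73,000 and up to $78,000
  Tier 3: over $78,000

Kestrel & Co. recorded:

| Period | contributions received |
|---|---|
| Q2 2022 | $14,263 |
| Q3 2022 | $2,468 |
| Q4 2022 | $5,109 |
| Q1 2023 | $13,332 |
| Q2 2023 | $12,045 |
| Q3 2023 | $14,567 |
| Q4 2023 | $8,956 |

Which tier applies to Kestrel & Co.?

Aggregate contributions received: $14,263 + $2,468 + $5,109 + $13,332 + $12,045 + $14,567 + $8,956 = $70,740.
$70,740 ≤ $73,000, so Tier 1 applies.

Tier 1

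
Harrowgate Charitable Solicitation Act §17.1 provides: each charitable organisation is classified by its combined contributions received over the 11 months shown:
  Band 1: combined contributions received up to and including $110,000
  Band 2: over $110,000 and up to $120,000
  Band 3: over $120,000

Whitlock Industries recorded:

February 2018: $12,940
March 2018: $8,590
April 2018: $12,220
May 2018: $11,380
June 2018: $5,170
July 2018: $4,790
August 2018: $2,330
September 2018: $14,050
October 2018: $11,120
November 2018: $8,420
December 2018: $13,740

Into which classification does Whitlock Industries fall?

Band 1

Combined contributions received: $12,940 + $8,590 + $12,220 + $11,380 + $5,170 + $4,790 + $2,330 + $14,050 + $11,120 + $8,420 + $13,740 = $104,750.
$104,750 ≤ $110,000, so Band 1 applies.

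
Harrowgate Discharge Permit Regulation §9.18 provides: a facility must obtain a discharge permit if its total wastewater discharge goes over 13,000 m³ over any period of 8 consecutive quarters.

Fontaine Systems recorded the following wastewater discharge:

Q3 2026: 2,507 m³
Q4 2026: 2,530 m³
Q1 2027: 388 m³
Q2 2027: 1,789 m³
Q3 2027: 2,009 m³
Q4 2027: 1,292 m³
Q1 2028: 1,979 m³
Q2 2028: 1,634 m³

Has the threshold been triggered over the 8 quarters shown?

Total wastewater discharge: 2,507 m³ + 2,530 m³ + 388 m³ + 1,789 m³ + 2,009 m³ + 1,292 m³ + 1,979 m³ + 1,634 m³ = 14,128 m³.
14,128 m³ > 13,000 m³, so the threshold is exceeded.

Yes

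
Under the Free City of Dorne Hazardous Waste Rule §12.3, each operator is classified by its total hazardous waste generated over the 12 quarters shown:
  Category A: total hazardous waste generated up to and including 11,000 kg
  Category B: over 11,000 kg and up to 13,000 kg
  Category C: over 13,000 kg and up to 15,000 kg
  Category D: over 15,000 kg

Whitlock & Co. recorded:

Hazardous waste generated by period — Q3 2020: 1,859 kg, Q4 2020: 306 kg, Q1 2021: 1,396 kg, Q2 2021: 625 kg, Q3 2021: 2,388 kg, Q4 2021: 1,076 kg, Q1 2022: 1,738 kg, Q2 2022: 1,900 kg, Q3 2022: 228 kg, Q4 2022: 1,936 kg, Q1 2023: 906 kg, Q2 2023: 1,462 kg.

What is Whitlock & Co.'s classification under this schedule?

Category D

Total hazardous waste generated: 1,859 kg + 306 kg + 1,396 kg + 625 kg + 2,388 kg + 1,076 kg + 1,738 kg + 1,900 kg + 228 kg + 1,936 kg + 906 kg + 1,462 kg = 15,820 kg.
15,820 kg > 15,000 kg, so Category D applies.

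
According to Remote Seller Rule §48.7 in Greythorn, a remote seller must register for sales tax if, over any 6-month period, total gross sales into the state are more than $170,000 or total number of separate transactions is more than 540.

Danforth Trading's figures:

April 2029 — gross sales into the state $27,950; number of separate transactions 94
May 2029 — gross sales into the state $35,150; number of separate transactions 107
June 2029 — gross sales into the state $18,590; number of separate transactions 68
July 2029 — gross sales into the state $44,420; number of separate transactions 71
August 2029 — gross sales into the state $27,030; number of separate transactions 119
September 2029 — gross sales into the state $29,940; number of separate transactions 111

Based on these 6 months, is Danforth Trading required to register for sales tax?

Total gross sales into the state: $27,950 + $35,150 + $18,590 + $44,420 + $27,030 + $29,940 = $183,080 (> $170,000).
Total number of separate transactions: 94 + 107 + 68 + 71 + 119 + 111 = 570 (> 540).
The test is 'or': at least one threshold is exceeded.

Yes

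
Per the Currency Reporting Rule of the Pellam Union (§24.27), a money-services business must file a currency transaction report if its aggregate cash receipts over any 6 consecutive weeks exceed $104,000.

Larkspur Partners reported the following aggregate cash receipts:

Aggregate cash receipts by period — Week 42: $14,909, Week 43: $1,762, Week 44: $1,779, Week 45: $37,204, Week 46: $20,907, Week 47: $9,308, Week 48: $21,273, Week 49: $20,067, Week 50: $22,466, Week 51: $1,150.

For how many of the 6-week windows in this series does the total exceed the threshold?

2

Week 42–Week 47: $14,909 + $1,762 + $1,779 + $37,204 + $20,907 + $9,308 = $85,869 (under)
Week 43–Week 48: $1,762 + $1,779 + $37,204 + $20,907 + $9,308 + $21,273 = $92,233 (under)
Week 44–Week 49: $1,779 + $37,204 + $20,907 + $9,308 + $21,273 + $20,067 = $110,538 (over)
Week 45–Week 50: $37,204 + $20,907 + $9,308 + $21,273 + $20,067 + $22,466 = $131,225 (over)
Week 46–Week 51: $20,907 + $9,308 + $21,273 + $20,067 + $22,466 + $1,150 = $95,171 (under)
2 windows exceed the threshold.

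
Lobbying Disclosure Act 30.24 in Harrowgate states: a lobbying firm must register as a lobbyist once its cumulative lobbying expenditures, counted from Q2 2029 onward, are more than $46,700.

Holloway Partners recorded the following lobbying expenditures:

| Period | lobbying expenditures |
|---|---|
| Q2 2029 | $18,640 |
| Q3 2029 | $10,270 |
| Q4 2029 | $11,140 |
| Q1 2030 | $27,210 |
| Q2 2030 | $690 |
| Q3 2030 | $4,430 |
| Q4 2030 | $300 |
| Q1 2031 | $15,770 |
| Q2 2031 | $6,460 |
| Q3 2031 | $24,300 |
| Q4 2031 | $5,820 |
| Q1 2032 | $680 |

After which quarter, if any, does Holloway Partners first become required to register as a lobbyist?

Through Q2 2029: $18,640
Through Q3 2029: $28,910
Through Q4 2029: $40,050
Through Q1 2030: $67,260 ← exceeds threshold

Q1 2030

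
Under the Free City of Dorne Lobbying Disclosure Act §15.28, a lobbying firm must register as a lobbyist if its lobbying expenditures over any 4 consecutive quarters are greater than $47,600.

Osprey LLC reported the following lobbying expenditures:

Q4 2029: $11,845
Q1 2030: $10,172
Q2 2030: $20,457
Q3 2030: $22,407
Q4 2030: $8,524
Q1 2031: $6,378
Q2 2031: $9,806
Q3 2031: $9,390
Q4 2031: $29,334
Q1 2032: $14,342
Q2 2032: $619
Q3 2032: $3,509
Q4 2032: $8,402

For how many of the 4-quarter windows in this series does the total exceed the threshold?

7

Q4 2029–Q3 2030: $11,845 + $10,172 + $20,457 + $22,407 = $64,881 (over)
Q1 2030–Q4 2030: $10,172 + $20,457 + $22,407 + $8,524 = $61,560 (over)
Q2 2030–Q1 2031: $20,457 + $22,407 + $8,524 + $6,378 = $57,766 (over)
Q3 2030–Q2 2031: $22,407 + $8,524 + $6,378 + $9,806 = $47,115 (under)
Q4 2030–Q3 2031: $8,524 + $6,378 + $9,806 + $9,390 = $34,098 (under)
Q1 2031–Q4 2031: $6,378 + $9,806 + $9,390 + $29,334 = $54,908 (over)
Q2 2031–Q1 2032: $9,806 + $9,390 + $29,334 + $14,342 = $62,872 (over)
Q3 2031–Q2 2032: $9,390 + $29,334 + $14,342 + $619 = $53,685 (over)
Q4 2031–Q3 2032: $29,334 + $14,342 + $619 + $3,509 = $47,804 (over)
Q1 2032–Q4 2032: $14,342 + $619 + $3,509 + $8,402 = $26,872 (under)
7 windows exceed the threshold.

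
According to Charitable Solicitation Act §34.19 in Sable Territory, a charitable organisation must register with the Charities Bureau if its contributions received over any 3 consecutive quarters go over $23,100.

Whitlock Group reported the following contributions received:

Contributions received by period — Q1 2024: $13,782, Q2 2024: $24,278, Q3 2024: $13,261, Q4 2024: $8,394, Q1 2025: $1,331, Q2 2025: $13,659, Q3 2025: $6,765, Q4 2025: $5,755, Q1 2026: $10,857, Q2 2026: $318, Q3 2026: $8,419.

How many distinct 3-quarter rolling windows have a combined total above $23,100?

Q1 2024–Q3 2024: $13,782 + $24,278 + $13,261 = $51,321 (over)
Q2 2024–Q4 2024: $24,278 + $13,261 + $8,394 = $45,933 (over)
Q3 2024–Q1 2025: $13,261 + $8,394 + $1,331 = $22,986 (under)
Q4 2024–Q2 2025: $8,394 + $1,331 + $13,659 = $23,384 (over)
Q1 2025–Q3 2025: $1,331 + $13,659 + $6,765 = $21,755 (under)
Q2 2025–Q4 2025: $13,659 + $6,765 + $5,755 = $26,179 (over)
Q3 2025–Q1 2026: $6,765 + $5,755 + $10,857 = $23,377 (over)
Q4 2025–Q2 2026: $5,755 + $10,857 + $318 = $16,930 (under)
Q1 2026–Q3 2026: $10,857 + $318 + $8,419 = $19,594 (under)
5 windows exceed the threshold.

5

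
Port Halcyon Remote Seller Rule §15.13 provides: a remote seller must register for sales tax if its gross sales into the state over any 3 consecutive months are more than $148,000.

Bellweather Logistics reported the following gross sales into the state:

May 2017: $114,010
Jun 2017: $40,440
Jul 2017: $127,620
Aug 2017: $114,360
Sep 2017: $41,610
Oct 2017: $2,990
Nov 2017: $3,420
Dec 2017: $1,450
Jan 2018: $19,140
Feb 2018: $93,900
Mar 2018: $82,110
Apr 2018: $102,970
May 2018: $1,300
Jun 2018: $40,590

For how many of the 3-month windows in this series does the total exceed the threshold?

7

May 2017–Jul 2017: $114,010 + $40,440 + $127,620 = $282,070 (over)
Jun 2017–Aug 2017: $40,440 + $127,620 + $114,360 = $282,420 (over)
Jul 2017–Sep 2017: $127,620 + $114,360 + $41,610 = $283,590 (over)
Aug 2017–Oct 2017: $114,360 + $41,610 + $2,990 = $158,960 (over)
Sep 2017–Nov 2017: $41,610 + $2,990 + $3,420 = $48,020 (under)
Oct 2017–Dec 2017: $2,990 + $3,420 + $1,450 = $7,860 (under)
Nov 2017–Jan 2018: $3,420 + $1,450 + $19,140 = $24,010 (under)
Dec 2017–Feb 2018: $1,450 + $19,140 + $93,900 = $114,490 (under)
Jan 2018–Mar 2018: $19,140 + $93,900 + $82,110 = $195,150 (over)
Feb 2018–Apr 2018: $93,900 + $82,110 + $102,970 = $278,980 (over)
Mar 2018–May 2018: $82,110 + $102,970 + $1,300 = $186,380 (over)
Apr 2018–Jun 2018: $102,970 + $1,300 + $40,590 = $144,860 (under)
7 windows exceed the threshold.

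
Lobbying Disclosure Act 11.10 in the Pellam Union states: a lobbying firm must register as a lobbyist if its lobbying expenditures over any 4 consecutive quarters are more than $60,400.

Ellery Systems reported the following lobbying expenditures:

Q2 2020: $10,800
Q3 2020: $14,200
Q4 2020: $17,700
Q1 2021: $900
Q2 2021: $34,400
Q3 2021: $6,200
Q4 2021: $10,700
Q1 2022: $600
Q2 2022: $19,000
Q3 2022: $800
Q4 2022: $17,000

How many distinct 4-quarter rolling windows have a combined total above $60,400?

Q2 2020–Q1 2021: $10,800 + $14,200 + $17,700 + $900 = $43,600 (under)
Q3 2020–Q2 2021: $14,200 + $17,700 + $900 + $34,400 = $67,200 (over)
Q4 2020–Q3 2021: $17,700 + $900 + $34,400 + $6,200 = $59,200 (under)
Q1 2021–Q4 2021: $900 + $34,400 + $6,200 + $10,700 = $52,200 (under)
Q2 2021–Q1 2022: $34,400 + $6,200 + $10,700 + $600 = $51,900 (under)
Q3 2021–Q2 2022: $6,200 + $10,700 + $600 + $19,000 = $36,500 (under)
Q4 2021–Q3 2022: $10,700 + $600 + $19,000 + $800 = $31,100 (under)
Q1 2022–Q4 2022: $600 + $19,000 + $800 + $17,000 = $37,400 (under)
1 window exceeds the threshold.

1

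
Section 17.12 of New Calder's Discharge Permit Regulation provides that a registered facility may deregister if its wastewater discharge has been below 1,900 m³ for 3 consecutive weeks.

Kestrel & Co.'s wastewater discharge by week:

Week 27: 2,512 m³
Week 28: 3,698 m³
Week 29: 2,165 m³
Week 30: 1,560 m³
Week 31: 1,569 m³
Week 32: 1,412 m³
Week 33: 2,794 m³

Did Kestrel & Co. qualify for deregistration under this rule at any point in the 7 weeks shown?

Yes

Weeks below 1,900 m³: Week 30, Week 31, Week 32.
Longest run of consecutive weeks below the threshold: 3.
3 ≥ 3, so Kestrel & Co. became eligible.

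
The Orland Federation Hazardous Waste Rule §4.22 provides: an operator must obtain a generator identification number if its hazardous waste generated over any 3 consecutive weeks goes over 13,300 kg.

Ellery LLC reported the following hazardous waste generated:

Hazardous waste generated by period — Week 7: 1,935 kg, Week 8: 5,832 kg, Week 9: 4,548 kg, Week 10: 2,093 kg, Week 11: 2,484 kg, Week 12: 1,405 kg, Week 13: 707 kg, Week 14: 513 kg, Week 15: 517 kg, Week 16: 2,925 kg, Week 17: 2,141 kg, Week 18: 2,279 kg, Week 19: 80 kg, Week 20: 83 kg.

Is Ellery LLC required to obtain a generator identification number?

Week 7–Week 9: 1,935 kg + 5,832 kg + 4,548 kg = 12,315 kg (under)
Week 8–Week 10: 5,832 kg + 4,548 kg + 2,093 kg = 12,473 kg (under)
Week 9–Week 11: 4,548 kg + 2,093 kg + 2,484 kg = 9,125 kg (under)
Week 10–Week 12: 2,093 kg + 2,484 kg + 1,405 kg = 5,982 kg (under)
Week 11–Week 13: 2,484 kg + 1,405 kg + 707 kg = 4,596 kg (under)
Week 12–Week 14: 1,405 kg + 707 kg + 513 kg = 2,625 kg (under)
Week 13–Week 15: 707 kg + 513 kg + 517 kg = 1,737 kg (under)
Week 14–Week 16: 513 kg + 517 kg + 2,925 kg = 3,955 kg (under)
Week 15–Week 17: 517 kg + 2,925 kg + 2,141 kg = 5,583 kg (under)
Week 16–Week 18: 2,925 kg + 2,141 kg + 2,279 kg = 7,345 kg (under)
Week 17–Week 19: 2,141 kg + 2,279 kg + 80 kg = 4,500 kg (under)
Week 18–Week 20: 2,279 kg + 80 kg + 83 kg = 2,442 kg (under)
No window exceeds 13,300 kg.

No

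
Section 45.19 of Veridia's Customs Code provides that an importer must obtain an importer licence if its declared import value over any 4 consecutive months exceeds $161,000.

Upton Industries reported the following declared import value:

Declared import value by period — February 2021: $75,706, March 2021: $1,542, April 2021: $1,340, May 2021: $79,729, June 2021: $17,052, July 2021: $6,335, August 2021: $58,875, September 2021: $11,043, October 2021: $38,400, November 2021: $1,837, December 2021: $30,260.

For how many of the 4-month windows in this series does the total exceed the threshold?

February 2021–May 2021: $75,706 + $1,542 + $1,340 + $79,729 = $158,317 (under)
March 2021–June 2021: $1,542 + $1,340 + $79,729 + $17,052 = $99,663 (under)
April 2021–July 2021: $1,340 + $79,729 + $17,052 + $6,335 = $104,456 (under)
May 2021–August 2021: $79,729 + $17,052 + $6,335 + $58,875 = $161,991 (over)
June 2021–September 2021: $17,052 + $6,335 + $58,875 + $11,043 = $93,305 (under)
July 2021–October 2021: $6,335 + $58,875 + $11,043 + $38,400 = $114,653 (under)
August 2021–November 2021: $58,875 + $11,043 + $38,400 + $1,837 = $110,155 (under)
September 2021–December 2021: $11,043 + $38,400 + $1,837 + $30,260 = $81,540 (under)
1 window exceeds the threshold.

1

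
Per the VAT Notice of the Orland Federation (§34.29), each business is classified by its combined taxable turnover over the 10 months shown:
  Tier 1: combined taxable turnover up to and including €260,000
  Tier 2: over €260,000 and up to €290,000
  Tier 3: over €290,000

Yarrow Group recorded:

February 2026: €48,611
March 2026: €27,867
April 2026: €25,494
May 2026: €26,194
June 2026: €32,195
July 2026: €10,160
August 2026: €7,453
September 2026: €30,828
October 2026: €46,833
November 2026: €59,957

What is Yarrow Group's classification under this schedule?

Combined taxable turnover: €48,611 + €27,867 + €25,494 + €26,194 + €32,195 + €10,160 + €7,453 + €30,828 + €46,833 + €59,957 = €315,592.
€315,592 > €290,000, so Tier 3 applies.

Tier 3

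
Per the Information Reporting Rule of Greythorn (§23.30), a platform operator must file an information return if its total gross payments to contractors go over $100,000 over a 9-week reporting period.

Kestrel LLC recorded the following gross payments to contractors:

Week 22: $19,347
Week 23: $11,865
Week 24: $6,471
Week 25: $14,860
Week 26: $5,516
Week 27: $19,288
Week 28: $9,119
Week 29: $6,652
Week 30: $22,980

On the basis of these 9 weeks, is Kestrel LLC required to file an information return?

Yes

Total gross payments to contractors: $19,347 + $11,865 + $6,471 + $14,860 + $5,516 + $19,288 + $9,119 + $6,652 + $22,980 = $116,098.
$116,098 > $100,000, so the threshold is exceeded.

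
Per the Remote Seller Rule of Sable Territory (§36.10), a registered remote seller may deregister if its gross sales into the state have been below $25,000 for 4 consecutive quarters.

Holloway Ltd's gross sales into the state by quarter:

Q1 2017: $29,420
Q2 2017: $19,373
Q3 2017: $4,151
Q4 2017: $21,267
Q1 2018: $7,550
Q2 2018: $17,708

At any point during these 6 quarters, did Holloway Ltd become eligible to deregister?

Yes

Quarters below $25,000: Q2 2017, Q3 2017, Q4 2017, Q1 2018, Q2 2018.
Longest run of consecutive quarters below the threshold: 5.
5 ≥ 4, so Holloway Ltd became eligible.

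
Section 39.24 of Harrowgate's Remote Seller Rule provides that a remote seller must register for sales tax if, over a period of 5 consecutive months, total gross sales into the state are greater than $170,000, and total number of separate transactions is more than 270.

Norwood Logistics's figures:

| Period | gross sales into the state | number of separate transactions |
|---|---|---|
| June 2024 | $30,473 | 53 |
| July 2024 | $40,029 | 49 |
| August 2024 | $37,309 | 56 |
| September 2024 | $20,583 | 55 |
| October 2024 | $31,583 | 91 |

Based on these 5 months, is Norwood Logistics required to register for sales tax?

Total gross sales into the state: $30,473 + $40,029 + $37,309 + $20,583 + $31,583 = $159,977 (≤ $170,000).
Total number of separate transactions: 53 + 49 + 56 + 55 + 91 = 304 (> 270).
The test is 'and': the rule requires both, and at least one is not exceeded.

No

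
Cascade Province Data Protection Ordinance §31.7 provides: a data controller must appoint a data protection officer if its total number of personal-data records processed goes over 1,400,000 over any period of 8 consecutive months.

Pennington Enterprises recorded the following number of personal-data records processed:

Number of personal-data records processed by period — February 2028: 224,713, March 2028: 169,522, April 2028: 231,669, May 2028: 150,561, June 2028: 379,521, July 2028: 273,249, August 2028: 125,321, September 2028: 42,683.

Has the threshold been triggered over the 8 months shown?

Total number of personal-data records processed: 224,713 + 169,522 + 231,669 + 150,561 + 379,521 + 273,249 + 125,321 + 42,683 = 1,597,239.
1,597,239 > 1,400,000, so the threshold is exceeded.

Yes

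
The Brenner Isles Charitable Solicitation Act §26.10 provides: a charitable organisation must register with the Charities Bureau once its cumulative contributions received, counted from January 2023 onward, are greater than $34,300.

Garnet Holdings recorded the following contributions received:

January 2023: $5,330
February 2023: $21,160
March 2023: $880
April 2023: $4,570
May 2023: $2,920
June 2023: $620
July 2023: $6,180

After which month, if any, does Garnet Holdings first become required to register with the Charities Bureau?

Through January 2023: $5,330
Through February 2023: $26,490
Through March 2023: $27,370
Through April 2023: $31,940
Through May 2023: $34,860 ← exceeds threshold

May 2023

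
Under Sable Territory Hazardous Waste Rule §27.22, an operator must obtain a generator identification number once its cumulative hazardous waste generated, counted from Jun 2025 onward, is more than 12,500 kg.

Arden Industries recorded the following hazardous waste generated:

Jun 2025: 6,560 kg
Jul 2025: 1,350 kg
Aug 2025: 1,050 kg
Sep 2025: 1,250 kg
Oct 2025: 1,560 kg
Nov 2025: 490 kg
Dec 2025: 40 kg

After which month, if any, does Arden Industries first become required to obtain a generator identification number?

Through Jun 2025: 6,560 kg
Through Jul 2025: 7,910 kg
Through Aug 2025: 8,960 kg
Through Sep 2025: 10,210 kg
Through Oct 2025: 11,770 kg
Through Nov 2025: 12,260 kg
Through Dec 2025: 12,300 kg
Final cumulative total 12,300 kg ≤ 12,500 kg; the threshold is never exceeded.

Not triggered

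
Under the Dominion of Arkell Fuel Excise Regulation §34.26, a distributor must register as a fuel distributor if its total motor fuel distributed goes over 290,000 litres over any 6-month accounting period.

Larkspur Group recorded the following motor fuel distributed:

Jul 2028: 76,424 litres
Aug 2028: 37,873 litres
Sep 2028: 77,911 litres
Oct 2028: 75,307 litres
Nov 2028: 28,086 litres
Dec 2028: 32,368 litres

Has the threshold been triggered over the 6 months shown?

Yes

Total motor fuel distributed: 76,424 litres + 37,873 litres + 77,911 litres + 75,307 litres + 28,086 litres + 32,368 litres = 327,969 litres.
327,969 litres > 290,000 litres, so the threshold is exceeded.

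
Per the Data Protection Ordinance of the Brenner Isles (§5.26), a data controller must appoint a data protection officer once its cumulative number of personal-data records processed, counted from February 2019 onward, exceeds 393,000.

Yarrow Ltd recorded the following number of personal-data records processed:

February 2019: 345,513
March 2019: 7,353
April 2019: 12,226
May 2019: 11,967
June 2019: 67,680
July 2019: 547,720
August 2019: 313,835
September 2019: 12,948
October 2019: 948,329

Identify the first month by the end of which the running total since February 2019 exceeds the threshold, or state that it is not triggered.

June 2019

Through February 2019: 345,513
Through March 2019: 352,866
Through April 2019: 365,092
Through May 2019: 377,059
Through June 2019: 444,739 ← exceeds threshold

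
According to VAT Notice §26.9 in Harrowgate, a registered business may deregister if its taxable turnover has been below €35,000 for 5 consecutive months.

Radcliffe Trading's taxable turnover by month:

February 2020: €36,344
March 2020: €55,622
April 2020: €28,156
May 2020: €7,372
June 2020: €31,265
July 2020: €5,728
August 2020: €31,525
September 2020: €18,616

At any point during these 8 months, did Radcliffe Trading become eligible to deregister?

Yes

Months below €35,000: April 2020, May 2020, June 2020, July 2020, August 2020, September 2020.
Longest run of consecutive months below the threshold: 6.
6 ≥ 5, so Radcliffe Trading became eligible.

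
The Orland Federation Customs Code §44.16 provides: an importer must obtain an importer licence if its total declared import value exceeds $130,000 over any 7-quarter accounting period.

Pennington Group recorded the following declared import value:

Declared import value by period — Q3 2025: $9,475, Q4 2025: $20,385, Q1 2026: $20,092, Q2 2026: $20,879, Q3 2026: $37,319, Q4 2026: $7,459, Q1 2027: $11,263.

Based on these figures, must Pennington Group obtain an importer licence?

No

Total declared import value: $9,475 + $20,385 + $20,092 + $20,879 + $37,319 + $7,459 + $11,263 = $126,872.
$126,872 ≤ $130,000, so the threshold is not exceeded.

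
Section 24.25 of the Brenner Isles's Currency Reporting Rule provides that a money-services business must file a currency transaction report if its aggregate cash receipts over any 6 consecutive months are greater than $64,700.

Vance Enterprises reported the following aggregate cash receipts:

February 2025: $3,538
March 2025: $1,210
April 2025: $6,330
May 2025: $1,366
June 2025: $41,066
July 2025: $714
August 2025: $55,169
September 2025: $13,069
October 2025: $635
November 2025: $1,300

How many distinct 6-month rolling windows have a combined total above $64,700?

4

February 2025–July 2025: $3,538 + $1,210 + $6,330 + $1,366 + $41,066 + $714 = $54,224 (under)
March 2025–August 2025: $1,210 + $6,330 + $1,366 + $41,066 + $714 + $55,169 = $105,855 (over)
April 2025–September 2025: $6,330 + $1,366 + $41,066 + $714 + $55,169 + $13,069 = $117,714 (over)
May 2025–October 2025: $1,366 + $41,066 + $714 + $55,169 + $13,069 + $635 = $112,019 (over)
June 2025–November 2025: $41,066 + $714 + $55,169 + $13,069 + $635 + $1,300 = $111,953 (over)
4 windows exceed the threshold.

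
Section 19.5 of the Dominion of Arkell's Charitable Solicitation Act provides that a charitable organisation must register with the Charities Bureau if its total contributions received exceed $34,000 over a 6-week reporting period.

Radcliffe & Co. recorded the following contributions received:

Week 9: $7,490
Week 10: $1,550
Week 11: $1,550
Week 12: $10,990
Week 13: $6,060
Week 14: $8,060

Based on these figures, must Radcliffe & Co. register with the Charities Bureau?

Total contributions received: $7,490 + $1,550 + $1,550 + $10,990 + $6,060 + $8,060 = $35,700.
$35,700 > $34,000, so the threshold is exceeded.

Yes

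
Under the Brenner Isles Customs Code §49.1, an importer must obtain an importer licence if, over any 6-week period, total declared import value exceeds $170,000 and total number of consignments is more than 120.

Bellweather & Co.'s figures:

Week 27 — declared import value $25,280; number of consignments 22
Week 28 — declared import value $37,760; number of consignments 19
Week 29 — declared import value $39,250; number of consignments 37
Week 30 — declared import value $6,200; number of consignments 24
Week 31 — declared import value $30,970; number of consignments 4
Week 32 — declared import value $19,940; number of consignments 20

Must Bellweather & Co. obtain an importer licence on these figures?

No

Total declared import value: $25,280 + $37,760 + $39,250 + $6,200 + $30,970 + $19,940 = $159,400 (≤ $170,000).
Total number of consignments: 22 + 19 + 37 + 24 + 4 + 20 = 126 (> 120).
The test is 'and': the rule requires both, and at least one is not exceeded.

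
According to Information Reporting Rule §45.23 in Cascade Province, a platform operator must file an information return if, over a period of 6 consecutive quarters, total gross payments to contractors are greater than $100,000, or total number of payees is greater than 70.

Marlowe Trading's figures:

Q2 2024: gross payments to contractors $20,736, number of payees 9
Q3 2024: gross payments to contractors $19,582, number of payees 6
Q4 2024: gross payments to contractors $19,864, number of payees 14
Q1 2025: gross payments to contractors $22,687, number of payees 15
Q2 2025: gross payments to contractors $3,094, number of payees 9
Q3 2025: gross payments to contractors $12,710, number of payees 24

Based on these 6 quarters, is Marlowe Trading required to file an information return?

Total gross payments to contractors: $20,736 + $19,582 + $19,864 + $22,687 + $3,094 + $12,710 = $98,673 (≤ $100,000).
Total number of payees: 9 + 6 + 14 + 15 + 9 + 24 = 77 (> 70).
The test is 'or': at least one threshold is exceeded.

Yes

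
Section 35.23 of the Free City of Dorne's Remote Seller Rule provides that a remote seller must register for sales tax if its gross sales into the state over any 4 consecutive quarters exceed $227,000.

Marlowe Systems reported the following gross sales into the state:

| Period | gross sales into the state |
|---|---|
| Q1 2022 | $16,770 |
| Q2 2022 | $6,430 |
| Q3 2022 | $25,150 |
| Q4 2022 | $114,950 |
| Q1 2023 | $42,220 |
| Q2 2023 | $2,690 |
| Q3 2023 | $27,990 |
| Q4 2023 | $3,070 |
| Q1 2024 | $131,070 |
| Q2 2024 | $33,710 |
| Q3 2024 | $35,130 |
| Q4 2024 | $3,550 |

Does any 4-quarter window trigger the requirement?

Q1 2022–Q4 2022: $16,770 + $6,430 + $25,150 + $114,950 = $163,300 (under)
Q2 2022–Q1 2023: $6,430 + $25,150 + $114,950 + $42,220 = $188,750 (under)
Q3 2022–Q2 2023: $25,150 + $114,950 + $42,220 + $2,690 = $185,010 (under)
Q4 2022–Q3 2023: $114,950 + $42,220 + $2,690 + $27,990 = $187,850 (under)
Q1 2023–Q4 2023: $42,220 + $2,690 + $27,990 + $3,070 = $75,970 (under)
Q2 2023–Q1 2024: $2,690 + $27,990 + $3,070 + $131,070 = $164,820 (under)
Q3 2023–Q2 2024: $27,990 + $3,070 + $131,070 + $33,710 = $195,840 (under)
Q4 2023–Q3 2024: $3,070 + $131,070 + $33,710 + $35,130 = $202,980 (under)
Q1 2024–Q4 2024: $131,070 + $33,710 + $35,130 + $3,550 = $203,460 (under)
No window exceeds $227,000.

No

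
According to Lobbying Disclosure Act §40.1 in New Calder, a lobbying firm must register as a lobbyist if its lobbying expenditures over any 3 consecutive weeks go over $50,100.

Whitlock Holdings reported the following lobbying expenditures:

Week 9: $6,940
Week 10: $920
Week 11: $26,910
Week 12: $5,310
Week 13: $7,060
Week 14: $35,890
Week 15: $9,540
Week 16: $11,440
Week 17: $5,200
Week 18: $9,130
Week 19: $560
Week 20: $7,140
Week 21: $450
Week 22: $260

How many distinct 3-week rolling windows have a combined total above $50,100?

2

Week 9–Week 11: $6,940 + $920 + $26,910 = $34,770 (under)
Week 10–Week 12: $920 + $26,910 + $5,310 = $33,140 (under)
Week 11–Week 13: $26,910 + $5,310 + $7,060 = $39,280 (under)
Week 12–Week 14: $5,310 + $7,060 + $35,890 = $48,260 (under)
Week 13–Week 15: $7,060 + $35,890 + $9,540 = $52,490 (over)
Week 14–Week 16: $35,890 + $9,540 + $11,440 = $56,870 (over)
Week 15–Week 17: $9,540 + $11,440 + $5,200 = $26,180 (under)
Week 16–Week 18: $11,440 + $5,200 + $9,130 = $25,770 (under)
Week 17–Week 19: $5,200 + $9,130 + $560 = $14,890 (under)
Week 18–Week 20: $9,130 + $560 + $7,140 = $16,830 (under)
Week 19–Week 21: $560 + $7,140 + $450 = $8,150 (under)
Week 20–Week 22: $7,140 + $450 + $260 = $7,850 (under)
2 windows exceed the threshold.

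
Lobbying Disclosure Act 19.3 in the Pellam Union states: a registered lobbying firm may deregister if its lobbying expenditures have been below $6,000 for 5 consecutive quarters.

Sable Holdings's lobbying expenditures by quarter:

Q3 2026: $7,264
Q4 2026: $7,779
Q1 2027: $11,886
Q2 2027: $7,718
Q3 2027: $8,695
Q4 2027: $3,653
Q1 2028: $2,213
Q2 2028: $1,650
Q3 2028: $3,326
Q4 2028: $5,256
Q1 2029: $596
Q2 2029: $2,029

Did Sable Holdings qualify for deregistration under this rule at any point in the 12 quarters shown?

Quarters below $6,000: Q4 2027, Q1 2028, Q2 2028, Q3 2028, Q4 2028, Q1 2029, Q2 2029.
Longest run of consecutive quarters below the threshold: 7.
7 ≥ 5, so Sable Holdings became eligible.

Yes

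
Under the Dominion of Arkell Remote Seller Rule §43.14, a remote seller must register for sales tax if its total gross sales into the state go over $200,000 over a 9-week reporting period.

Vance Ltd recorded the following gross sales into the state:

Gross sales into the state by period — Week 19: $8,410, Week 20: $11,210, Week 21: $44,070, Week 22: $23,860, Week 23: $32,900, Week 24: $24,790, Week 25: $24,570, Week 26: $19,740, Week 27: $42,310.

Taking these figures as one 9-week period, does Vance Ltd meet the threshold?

Yes

Total gross sales into the state: $8,410 + $11,210 + $44,070 + $23,860 + $32,900 + $24,790 + $24,570 + $19,740 + $42,310 = $231,860.
$231,860 > $200,000, so the threshold is exceeded.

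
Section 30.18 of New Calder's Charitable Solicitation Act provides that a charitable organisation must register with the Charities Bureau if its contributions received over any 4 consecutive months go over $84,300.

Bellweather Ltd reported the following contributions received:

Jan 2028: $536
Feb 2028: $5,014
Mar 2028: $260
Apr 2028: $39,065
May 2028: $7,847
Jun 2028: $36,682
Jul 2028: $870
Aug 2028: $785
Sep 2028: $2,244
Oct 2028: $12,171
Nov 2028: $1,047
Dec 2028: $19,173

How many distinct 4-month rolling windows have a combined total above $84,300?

1

Jan 2028–Apr 2028: $536 + $5,014 + $260 + $39,065 = $44,875 (under)
Feb 2028–May 2028: $5,014 + $260 + $39,065 + $7,847 = $52,186 (under)
Mar 2028–Jun 2028: $260 + $39,065 + $7,847 + $36,682 = $83,854 (under)
Apr 2028–Jul 2028: $39,065 + $7,847 + $36,682 + $870 = $84,464 (over)
May 2028–Aug 2028: $7,847 + $36,682 + $870 + $785 = $46,184 (under)
Jun 2028–Sep 2028: $36,682 + $870 + $785 + $2,244 = $40,581 (under)
Jul 2028–Oct 2028: $870 + $785 + $2,244 + $12,171 = $16,070 (under)
Aug 2028–Nov 2028: $785 + $2,244 + $12,171 + $1,047 = $16,247 (under)
Sep 2028–Dec 2028: $2,244 + $12,171 + $1,047 + $19,173 = $34,635 (under)
1 window exceeds the threshold.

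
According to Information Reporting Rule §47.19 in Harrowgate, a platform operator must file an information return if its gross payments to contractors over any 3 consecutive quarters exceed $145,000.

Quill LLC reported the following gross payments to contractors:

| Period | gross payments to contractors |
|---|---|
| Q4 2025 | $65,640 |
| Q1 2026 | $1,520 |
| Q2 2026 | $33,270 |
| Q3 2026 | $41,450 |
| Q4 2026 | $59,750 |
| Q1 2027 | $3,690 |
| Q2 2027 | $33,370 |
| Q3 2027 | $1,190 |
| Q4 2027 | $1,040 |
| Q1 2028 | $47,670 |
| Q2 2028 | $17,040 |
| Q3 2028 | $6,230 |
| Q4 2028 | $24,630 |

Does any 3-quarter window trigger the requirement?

Q4 2025–Q2 2026: $65,640 + $1,520 + $33,270 = $100,430 (under)
Q1 2026–Q3 2026: $1,520 + $33,270 + $41,450 = $76,240 (under)
Q2 2026–Q4 2026: $33,270 + $41,450 + $59,750 = $134,470 (under)
Q3 2026–Q1 2027: $41,450 + $59,750 + $3,690 = $104,890 (under)
Q4 2026–Q2 2027: $59,750 + $3,690 + $33,370 = $96,810 (under)
Q1 2027–Q3 2027: $3,690 + $33,370 + $1,190 = $38,250 (under)
Q2 2027–Q4 2027: $33,370 + $1,190 + $1,040 = $35,600 (under)
Q3 2027–Q1 2028: $1,190 + $1,040 + $47,670 = $49,900 (under)
Q4 2027–Q2 2028: $1,040 + $47,670 + $17,040 = $65,750 (under)
Q1 2028–Q3 2028: $47,670 + $17,040 + $6,230 = $70,940 (under)
Q2 2028–Q4 2028: $17,040 + $6,230 + $24,630 = $47,900 (under)
No window exceeds $145,000.

No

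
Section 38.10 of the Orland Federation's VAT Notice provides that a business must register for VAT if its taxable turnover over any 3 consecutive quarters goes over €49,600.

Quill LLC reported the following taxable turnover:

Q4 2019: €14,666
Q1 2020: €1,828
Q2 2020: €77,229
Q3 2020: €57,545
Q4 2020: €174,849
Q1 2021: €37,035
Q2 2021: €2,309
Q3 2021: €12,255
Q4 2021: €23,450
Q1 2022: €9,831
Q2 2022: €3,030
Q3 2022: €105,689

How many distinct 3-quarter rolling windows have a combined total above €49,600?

Q4 2019–Q2 2020: €14,666 + €1,828 + €77,229 = €93,723 (over)
Q1 2020–Q3 2020: €1,828 + €77,229 + €57,545 = €136,602 (over)
Q2 2020–Q4 2020: €77,229 + €57,545 + €174,849 = €309,623 (over)
Q3 2020–Q1 2021: €57,545 + €174,849 + €37,035 = €269,429 (over)
Q4 2020–Q2 2021: €174,849 + €37,035 + €2,309 = €214,193 (over)
Q1 2021–Q3 2021: €37,035 + €2,309 + €12,255 = €51,599 (over)
Q2 2021–Q4 2021: €2,309 + €12,255 + €23,450 = €38,014 (under)
Q3 2021–Q1 2022: €12,255 + €23,450 + €9,831 = €45,536 (under)
Q4 2021–Q2 2022: €23,450 + €9,831 + €3,030 = €36,311 (under)
Q1 2022–Q3 2022: €9,831 + €3,030 + €105,689 = €118,550 (over)
7 windows exceed the threshold.

7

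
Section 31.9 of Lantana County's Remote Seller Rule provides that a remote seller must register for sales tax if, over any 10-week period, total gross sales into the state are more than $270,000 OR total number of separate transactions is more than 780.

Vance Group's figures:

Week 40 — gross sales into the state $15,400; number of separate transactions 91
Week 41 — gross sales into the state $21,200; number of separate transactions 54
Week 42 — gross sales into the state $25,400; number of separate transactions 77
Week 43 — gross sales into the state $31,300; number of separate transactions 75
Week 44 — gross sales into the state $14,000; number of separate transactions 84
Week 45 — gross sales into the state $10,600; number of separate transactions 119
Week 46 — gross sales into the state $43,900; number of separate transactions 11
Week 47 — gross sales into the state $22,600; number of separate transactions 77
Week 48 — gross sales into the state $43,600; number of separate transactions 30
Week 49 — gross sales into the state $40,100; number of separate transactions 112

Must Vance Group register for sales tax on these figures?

Total gross sales into the state: $15,400 + $21,200 + $25,400 + $31,300 + $14,000 + $10,600 + $43,900 + $22,600 + $43,600 + $40,100 = $268,100 (≤ $270,000).
Total number of separate transactions: 91 + 54 + 77 + 75 + 84 + 119 + 11 + 77 + 30 + 112 = 730 (≤ 780).
The test is 'or': neither threshold is exceeded.

No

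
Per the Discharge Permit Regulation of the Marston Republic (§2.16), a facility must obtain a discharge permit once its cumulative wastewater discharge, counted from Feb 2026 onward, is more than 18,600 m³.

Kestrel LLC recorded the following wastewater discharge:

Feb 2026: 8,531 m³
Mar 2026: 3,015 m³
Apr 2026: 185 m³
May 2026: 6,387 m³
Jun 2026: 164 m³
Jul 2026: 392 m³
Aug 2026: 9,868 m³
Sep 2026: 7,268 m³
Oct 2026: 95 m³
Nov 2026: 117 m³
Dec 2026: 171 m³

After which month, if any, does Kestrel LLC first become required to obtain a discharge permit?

Through Feb 2026: 8,531 m³
Through Mar 2026: 11,546 m³
Through Apr 2026: 11,731 m³
Through May 2026: 18,118 m³
Through Jun 2026: 18,282 m³
Through Jul 2026: 18,674 m³ ← exceeds threshold

Jul 2026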